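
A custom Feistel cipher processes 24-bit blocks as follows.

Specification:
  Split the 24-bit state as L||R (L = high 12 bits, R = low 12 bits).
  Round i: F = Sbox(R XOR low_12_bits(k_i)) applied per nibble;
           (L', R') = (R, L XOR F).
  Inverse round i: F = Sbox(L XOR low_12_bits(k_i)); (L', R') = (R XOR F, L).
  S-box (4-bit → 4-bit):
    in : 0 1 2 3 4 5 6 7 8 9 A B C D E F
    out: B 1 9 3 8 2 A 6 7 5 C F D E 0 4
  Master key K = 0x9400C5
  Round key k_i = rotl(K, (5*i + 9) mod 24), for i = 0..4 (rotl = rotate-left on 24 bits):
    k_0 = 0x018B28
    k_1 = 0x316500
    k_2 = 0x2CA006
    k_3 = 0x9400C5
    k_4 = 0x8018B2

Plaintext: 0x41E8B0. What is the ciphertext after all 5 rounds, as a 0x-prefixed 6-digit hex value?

s_0 = plaintext = 0x41E8B0
s_1 = Round(s_0, k_0) = 0x8B0749
s_2 = Round(s_1, k_1) = 0x749135
s_3 = Round(s_2, k_2) = 0x13567A
s_4 = Round(s_3, k_3) = 0x67ABC1
s_5 = Round(s_4, k_4) = 0xBC1519

0xBC1519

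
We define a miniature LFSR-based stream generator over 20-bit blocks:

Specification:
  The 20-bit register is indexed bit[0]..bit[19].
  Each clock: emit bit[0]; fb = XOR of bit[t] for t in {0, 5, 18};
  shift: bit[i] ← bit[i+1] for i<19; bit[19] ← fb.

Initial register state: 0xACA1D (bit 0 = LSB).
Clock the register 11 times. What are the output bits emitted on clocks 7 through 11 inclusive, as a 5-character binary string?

00010

reg_0 = 0xACA1D
clock 1: out=1, reg = 0xD650E
clock 2: out=0, reg = 0xEB287
clock 3: out=1, reg = 0x75943
clock 4: out=1, reg = 0x3ACA1
clock 5: out=1, reg = 0x1D650
clock 6: out=0, reg = 0x0EB28
clock 7: out=0, reg = 0x87594
clock 8: out=0, reg = 0x43ACA
clock 9: out=0, reg = 0xA1D65
clock 10: out=1, reg = 0x50EB2
clock 11: out=0, reg = 0x28759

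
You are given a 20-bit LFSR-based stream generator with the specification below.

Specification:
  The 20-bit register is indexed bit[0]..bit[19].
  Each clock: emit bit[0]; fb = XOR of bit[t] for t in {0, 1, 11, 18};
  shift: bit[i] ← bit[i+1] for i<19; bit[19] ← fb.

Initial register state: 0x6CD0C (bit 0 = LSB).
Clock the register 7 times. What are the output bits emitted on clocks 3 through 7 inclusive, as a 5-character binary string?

reg_0 = 0x6CD0C
clock 1: out=0, reg = 0x36686
clock 2: out=0, reg = 0x9B343
clock 3: out=1, reg = 0x4D9A1
clock 4: out=1, reg = 0xA6CD0
clock 5: out=0, reg = 0xD3668
clock 6: out=0, reg = 0xE9B34
clock 7: out=0, reg = 0x74D9A

11000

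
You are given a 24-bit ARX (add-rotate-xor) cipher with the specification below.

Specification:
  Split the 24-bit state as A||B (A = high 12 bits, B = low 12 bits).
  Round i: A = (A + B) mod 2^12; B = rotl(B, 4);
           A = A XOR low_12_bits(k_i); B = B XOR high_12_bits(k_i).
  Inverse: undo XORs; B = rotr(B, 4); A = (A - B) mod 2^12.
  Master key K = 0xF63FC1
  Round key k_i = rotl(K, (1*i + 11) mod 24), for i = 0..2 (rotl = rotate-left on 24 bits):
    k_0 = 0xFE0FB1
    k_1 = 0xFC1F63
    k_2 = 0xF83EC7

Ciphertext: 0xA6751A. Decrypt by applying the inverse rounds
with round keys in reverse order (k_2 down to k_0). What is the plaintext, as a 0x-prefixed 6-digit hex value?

0xC27678

s_0 = ciphertext = 0xA6751A
s_1 = InvRound(s_0, k_2) = 0xAF79A9
s_2 = InvRound(s_1, k_1) = 0xD2E866
s_3 = InvRound(s_2, k_0) = 0xC27678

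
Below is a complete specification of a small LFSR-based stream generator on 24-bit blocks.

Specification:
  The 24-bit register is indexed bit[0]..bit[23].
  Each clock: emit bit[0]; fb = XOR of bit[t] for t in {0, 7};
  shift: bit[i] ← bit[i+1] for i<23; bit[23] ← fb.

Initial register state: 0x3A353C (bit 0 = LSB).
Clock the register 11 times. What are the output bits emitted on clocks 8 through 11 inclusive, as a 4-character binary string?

0101

reg_0 = 0x3A353C
clock 1: out=0, reg = 0x1D1A9E
clock 2: out=0, reg = 0x8E8D4F
clock 3: out=1, reg = 0xC746A7
clock 4: out=1, reg = 0x63A353
clock 5: out=1, reg = 0xB1D1A9
clock 6: out=1, reg = 0x58E8D4
clock 7: out=0, reg = 0xAC746A
clock 8: out=0, reg = 0x563A35
clock 9: out=1, reg = 0xAB1D1A
clock 10: out=0, reg = 0x558E8D
clock 11: out=1, reg = 0x2AC746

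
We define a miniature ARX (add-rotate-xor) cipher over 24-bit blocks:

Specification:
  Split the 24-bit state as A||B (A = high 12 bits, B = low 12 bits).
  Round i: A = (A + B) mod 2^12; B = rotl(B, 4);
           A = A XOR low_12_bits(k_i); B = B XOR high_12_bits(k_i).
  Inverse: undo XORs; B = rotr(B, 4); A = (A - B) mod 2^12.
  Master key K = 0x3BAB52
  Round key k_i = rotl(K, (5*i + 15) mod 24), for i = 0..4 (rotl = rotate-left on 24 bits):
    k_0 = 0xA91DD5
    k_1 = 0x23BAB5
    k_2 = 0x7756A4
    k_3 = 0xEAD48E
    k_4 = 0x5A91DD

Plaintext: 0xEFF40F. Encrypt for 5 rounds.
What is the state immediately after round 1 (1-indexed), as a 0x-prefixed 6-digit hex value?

s_0 = plaintext = 0xEFF40F
s_1 = Round(s_0, k_0) = 0xEDBA65
s_2 = Round(s_1, k_1) = 0x3F5461
s_3 = Round(s_2, k_2) = 0xEF2161
s_4 = Round(s_3, k_3) = 0x4DD8BC
s_5 = Round(s_4, k_4) = 0xC44E61

0xEDBA65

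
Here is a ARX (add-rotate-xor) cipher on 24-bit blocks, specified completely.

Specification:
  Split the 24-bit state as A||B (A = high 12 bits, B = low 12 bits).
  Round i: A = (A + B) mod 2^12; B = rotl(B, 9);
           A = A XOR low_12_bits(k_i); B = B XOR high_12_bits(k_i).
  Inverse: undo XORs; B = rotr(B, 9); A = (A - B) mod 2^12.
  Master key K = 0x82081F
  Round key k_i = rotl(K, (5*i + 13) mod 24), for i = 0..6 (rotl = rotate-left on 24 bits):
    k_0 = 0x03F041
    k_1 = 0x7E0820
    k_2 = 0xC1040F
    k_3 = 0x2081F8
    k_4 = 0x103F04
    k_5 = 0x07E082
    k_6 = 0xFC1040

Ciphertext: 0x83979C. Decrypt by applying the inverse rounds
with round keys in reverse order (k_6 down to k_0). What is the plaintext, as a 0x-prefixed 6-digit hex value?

s_0 = ciphertext = 0x83979C
s_1 = InvRound(s_0, k_6) = 0x58D2EC
s_2 = InvRound(s_1, k_5) = 0x07E491
s_3 = InvRound(s_2, k_4) = 0x2E8C92
s_4 = InvRound(s_3, k_3) = 0xE394D7
s_5 = InvRound(s_4, k_2) = 0x3FA63C
s_6 = InvRound(s_5, k_1) = 0xCFAEE0
s_7 = InvRound(s_6, k_0) = 0x5BC6FF

0x5BC6FF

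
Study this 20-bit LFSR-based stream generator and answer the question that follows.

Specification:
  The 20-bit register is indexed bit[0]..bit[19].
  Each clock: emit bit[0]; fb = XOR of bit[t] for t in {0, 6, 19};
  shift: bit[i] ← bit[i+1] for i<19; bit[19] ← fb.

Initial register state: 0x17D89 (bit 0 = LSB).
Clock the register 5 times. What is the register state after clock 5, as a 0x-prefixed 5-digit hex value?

reg_0 = 0x17D89
clock 1: out=1, reg = 0x8BEC4
clock 2: out=0, reg = 0x45F62
clock 3: out=0, reg = 0xA2FB1
clock 4: out=1, reg = 0x517D8
clock 5: out=0, reg = 0xA8BEC

0xA8BEC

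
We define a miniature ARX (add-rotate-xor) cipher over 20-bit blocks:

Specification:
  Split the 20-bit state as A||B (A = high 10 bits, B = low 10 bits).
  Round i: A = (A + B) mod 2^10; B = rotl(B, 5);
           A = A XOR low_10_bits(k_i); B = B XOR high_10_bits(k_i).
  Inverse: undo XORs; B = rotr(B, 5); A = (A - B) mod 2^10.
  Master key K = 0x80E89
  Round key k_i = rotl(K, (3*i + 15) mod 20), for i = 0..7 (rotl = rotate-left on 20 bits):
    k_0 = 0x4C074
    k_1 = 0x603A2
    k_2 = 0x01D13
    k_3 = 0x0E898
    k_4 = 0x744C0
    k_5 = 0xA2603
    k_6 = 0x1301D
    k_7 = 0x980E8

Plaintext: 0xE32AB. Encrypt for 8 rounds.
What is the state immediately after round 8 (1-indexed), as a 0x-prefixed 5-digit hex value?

s_0 = plaintext = 0xE32AB
s_1 = Round(s_0, k_0) = 0x90C45
s_2 = Round(s_1, k_1) = 0x4A922
s_3 = Round(s_2, k_2) = 0xD7C4E
s_4 = Round(s_3, k_3) = 0xCD5F8
s_5 = Round(s_4, k_4) = 0x7B6DE
s_6 = Round(s_5, k_5) = 0xB215F
s_7 = Round(s_6, k_6) = 0x0EBA6
s_8 = Round(s_7, k_7) = 0xC22BD

0xC22BD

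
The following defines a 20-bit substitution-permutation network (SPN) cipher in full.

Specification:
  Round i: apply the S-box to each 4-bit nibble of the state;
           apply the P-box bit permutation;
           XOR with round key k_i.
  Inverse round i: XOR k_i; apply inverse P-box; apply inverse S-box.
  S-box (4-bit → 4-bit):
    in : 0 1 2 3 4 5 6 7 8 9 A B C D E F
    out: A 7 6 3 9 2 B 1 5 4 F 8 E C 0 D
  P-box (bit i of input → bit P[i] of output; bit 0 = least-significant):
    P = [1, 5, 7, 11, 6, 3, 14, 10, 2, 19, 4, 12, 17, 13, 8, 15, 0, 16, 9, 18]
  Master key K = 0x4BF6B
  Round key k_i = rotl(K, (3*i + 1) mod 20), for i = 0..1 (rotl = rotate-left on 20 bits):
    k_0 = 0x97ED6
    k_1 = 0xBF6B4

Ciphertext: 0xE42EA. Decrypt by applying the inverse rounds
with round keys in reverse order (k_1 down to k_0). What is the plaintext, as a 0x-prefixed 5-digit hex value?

s_0 = ciphertext = 0xE42EA
s_1 = InvRound(s_0, k_1) = 0x00F67
s_2 = InvRound(s_1, k_0) = 0x32C92

0x32C92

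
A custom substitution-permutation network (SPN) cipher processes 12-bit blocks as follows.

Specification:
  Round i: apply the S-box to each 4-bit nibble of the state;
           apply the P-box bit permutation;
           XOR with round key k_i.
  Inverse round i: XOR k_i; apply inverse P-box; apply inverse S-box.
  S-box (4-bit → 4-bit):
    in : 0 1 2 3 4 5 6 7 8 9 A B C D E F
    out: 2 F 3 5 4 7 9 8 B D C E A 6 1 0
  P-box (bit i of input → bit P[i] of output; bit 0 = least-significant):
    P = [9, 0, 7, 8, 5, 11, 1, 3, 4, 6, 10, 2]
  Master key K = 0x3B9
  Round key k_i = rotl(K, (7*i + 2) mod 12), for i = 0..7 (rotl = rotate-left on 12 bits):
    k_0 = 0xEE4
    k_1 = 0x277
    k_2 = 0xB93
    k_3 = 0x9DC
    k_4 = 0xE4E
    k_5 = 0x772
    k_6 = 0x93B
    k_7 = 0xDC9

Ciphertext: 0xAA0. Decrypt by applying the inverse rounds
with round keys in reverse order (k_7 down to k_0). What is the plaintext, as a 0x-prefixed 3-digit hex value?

0xA88

s_0 = ciphertext = 0xAA0
s_1 = InvRound(s_0, k_7) = 0xD68
s_2 = InvRound(s_1, k_6) = 0x540
s_3 = InvRound(s_2, k_5) = 0xE3E
s_4 = InvRound(s_3, k_4) = 0x2EF
s_5 = InvRound(s_4, k_3) = 0xE58
s_6 = InvRound(s_5, k_2) = 0xDAB
s_7 = InvRound(s_6, k_1) = 0x1C9
s_8 = InvRound(s_7, k_0) = 0xA88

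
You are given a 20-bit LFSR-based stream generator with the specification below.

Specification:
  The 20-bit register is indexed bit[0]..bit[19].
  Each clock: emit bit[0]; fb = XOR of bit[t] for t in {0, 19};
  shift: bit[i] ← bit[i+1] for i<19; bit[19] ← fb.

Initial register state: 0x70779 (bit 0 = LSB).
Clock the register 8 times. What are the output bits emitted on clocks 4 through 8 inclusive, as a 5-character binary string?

11110

reg_0 = 0x70779
clock 1: out=1, reg = 0xB83BC
clock 2: out=0, reg = 0xDC1DE
clock 3: out=0, reg = 0xEE0EF
clock 4: out=1, reg = 0x77077
clock 5: out=1, reg = 0xBB83B
clock 6: out=1, reg = 0x5DC1D
clock 7: out=1, reg = 0xAEE0E
clock 8: out=0, reg = 0xD7707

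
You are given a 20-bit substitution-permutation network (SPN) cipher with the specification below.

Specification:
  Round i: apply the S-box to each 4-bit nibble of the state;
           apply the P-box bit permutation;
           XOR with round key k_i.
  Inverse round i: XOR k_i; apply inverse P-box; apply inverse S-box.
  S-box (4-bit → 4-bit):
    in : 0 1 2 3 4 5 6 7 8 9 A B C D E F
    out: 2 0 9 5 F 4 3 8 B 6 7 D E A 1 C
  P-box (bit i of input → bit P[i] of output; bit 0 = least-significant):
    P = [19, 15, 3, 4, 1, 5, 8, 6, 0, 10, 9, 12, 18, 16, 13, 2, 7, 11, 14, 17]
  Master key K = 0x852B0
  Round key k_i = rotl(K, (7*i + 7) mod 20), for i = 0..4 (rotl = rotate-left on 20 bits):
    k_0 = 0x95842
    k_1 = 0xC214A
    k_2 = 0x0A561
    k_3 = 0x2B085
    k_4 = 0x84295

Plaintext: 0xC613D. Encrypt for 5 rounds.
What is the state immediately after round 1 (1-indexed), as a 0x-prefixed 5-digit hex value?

0xE9150

s_0 = plaintext = 0xC613D
s_1 = Round(s_0, k_0) = 0xE9150
s_2 = Round(s_1, k_1) = 0xD80CA
s_3 = Round(s_2, k_2) = 0xF280D
s_4 = Round(s_3, k_3) = 0x464B0
s_5 = Round(s_4, k_4) = 0xF9D56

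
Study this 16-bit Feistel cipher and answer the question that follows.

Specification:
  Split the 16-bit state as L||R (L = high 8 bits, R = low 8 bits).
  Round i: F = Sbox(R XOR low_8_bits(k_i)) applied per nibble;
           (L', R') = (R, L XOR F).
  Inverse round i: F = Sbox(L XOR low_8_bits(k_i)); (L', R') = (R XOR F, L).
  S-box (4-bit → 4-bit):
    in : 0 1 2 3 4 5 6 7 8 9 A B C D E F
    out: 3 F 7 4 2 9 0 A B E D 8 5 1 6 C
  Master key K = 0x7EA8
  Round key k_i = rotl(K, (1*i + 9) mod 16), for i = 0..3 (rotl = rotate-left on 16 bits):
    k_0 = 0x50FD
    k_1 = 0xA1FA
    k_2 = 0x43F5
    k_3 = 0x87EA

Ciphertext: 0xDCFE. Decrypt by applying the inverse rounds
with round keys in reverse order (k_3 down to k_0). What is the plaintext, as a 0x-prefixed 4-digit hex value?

0x5D88

s_0 = ciphertext = 0xDCFE
s_1 = InvRound(s_0, k_3) = 0xBEDC
s_2 = InvRound(s_1, k_2) = 0xF4BE
s_3 = InvRound(s_2, k_1) = 0x88F4
s_4 = InvRound(s_3, k_0) = 0x5D88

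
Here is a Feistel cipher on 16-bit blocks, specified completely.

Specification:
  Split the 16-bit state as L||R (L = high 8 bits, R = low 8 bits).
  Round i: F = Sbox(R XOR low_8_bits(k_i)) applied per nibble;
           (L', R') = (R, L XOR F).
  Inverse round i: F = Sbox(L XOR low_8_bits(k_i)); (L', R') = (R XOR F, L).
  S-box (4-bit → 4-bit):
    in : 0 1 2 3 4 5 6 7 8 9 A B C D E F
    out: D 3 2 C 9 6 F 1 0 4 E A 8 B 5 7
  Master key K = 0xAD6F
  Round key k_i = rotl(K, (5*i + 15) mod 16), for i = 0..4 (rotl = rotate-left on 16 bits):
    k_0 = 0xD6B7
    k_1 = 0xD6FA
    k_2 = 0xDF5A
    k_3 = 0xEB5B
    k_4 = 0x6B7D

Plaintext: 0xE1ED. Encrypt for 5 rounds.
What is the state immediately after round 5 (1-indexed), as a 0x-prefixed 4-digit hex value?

0x3AFD

s_0 = plaintext = 0xE1ED
s_1 = Round(s_0, k_0) = 0xED8F
s_2 = Round(s_1, k_1) = 0x8FFB
s_3 = Round(s_2, k_2) = 0xFB6C
s_4 = Round(s_3, k_3) = 0x6C3A
s_5 = Round(s_4, k_4) = 0x3AFD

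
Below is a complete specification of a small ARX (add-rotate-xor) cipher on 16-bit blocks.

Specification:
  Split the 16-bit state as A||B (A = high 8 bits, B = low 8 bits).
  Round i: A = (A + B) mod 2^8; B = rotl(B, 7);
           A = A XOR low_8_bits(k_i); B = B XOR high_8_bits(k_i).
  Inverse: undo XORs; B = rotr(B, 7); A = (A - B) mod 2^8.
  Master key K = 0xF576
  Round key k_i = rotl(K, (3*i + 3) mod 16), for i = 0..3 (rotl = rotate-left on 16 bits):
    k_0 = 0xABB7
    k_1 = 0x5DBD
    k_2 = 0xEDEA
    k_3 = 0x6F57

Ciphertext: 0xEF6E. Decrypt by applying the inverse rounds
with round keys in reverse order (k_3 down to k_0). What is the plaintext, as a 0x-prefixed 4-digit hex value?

0xAF5D

s_0 = ciphertext = 0xEF6E
s_1 = InvRound(s_0, k_3) = 0xB602
s_2 = InvRound(s_1, k_2) = 0x7DDF
s_3 = InvRound(s_2, k_1) = 0xBB05
s_4 = InvRound(s_3, k_0) = 0xAF5D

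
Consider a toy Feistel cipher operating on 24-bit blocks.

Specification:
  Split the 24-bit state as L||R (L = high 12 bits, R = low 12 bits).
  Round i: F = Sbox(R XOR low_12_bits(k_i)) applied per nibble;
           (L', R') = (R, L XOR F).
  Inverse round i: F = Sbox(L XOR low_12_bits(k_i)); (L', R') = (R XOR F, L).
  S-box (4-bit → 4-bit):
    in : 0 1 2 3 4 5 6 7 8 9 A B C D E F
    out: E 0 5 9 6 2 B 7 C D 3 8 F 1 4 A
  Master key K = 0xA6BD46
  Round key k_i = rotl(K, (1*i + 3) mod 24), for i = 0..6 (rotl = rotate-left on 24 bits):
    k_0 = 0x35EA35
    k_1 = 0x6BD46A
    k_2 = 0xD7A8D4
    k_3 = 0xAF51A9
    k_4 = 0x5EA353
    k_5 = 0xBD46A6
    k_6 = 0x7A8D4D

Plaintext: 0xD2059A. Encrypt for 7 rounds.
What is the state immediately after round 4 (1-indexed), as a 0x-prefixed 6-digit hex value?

0x1842B5

s_0 = plaintext = 0xD2059A
s_1 = Round(s_0, k_0) = 0x59A71A
s_2 = Round(s_1, k_1) = 0x71ACE4
s_3 = Round(s_2, k_2) = 0xCE4184
s_4 = Round(s_3, k_3) = 0x1842B5
s_5 = Round(s_4, k_4) = 0x2B51CF
s_6 = Round(s_5, k_5) = 0x1CF508
s_7 = Round(s_6, k_6) = 0x508DAD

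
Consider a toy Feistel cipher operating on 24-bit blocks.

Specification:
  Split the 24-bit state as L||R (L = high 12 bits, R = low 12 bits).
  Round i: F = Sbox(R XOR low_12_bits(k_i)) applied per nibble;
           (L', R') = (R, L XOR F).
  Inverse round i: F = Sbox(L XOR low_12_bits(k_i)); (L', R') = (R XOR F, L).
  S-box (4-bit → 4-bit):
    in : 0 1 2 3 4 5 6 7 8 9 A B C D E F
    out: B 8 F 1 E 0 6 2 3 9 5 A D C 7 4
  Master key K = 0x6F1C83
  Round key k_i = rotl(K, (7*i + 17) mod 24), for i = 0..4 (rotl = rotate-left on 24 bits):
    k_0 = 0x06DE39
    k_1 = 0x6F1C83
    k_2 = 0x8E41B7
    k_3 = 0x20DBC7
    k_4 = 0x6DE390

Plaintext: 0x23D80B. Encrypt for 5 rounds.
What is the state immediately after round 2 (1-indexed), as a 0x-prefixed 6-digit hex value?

s_0 = plaintext = 0x23D80B
s_1 = Round(s_0, k_0) = 0x80B422
s_2 = Round(s_1, k_1) = 0x422B53
s_3 = Round(s_2, k_2) = 0xB5315C
s_4 = Round(s_3, k_3) = 0x15CEC9
s_5 = Round(s_4, k_4) = 0xEC9D55

0x422B53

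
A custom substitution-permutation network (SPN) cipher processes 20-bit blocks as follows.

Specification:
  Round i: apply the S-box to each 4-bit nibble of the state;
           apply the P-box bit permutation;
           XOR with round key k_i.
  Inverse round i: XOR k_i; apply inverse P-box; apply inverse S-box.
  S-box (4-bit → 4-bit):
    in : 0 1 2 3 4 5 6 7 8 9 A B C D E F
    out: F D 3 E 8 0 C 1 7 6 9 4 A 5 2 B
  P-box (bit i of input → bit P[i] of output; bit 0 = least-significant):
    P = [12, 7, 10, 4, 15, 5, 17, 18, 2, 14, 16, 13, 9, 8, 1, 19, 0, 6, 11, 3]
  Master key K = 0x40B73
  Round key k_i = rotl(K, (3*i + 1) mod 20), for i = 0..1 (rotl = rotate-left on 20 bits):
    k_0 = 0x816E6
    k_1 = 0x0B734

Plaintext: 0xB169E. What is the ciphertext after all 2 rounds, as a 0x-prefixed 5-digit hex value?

0xCDE6E

s_0 = plaintext = 0xB169E
s_1 = Round(s_0, k_0) = 0x33C44
s_2 = Round(s_1, k_1) = 0xCDE6E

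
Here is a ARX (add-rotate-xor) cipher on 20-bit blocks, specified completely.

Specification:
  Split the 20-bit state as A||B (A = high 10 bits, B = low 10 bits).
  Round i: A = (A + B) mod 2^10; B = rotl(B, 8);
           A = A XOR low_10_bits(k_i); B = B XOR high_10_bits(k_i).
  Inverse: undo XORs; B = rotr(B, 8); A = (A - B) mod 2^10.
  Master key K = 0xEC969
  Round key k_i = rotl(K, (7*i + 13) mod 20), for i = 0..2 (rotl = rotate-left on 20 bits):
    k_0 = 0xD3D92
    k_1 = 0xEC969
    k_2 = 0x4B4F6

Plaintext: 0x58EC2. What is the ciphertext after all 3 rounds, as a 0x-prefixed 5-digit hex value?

s_0 = plaintext = 0x58EC2
s_1 = Round(s_0, k_0) = 0x6DDFF
s_2 = Round(s_1, k_1) = 0xB7CCD
s_3 = Round(s_2, k_2) = 0xD681E

0xD681E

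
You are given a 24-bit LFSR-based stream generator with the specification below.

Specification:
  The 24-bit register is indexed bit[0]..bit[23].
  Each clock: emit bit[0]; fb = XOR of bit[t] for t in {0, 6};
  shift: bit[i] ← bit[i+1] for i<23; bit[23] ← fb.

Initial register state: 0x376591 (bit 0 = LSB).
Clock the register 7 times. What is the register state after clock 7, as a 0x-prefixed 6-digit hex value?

reg_0 = 0x376591
clock 1: out=1, reg = 0x9BB2C8
clock 2: out=0, reg = 0xCDD964
clock 3: out=0, reg = 0xE6ECB2
clock 4: out=0, reg = 0x737659
clock 5: out=1, reg = 0x39BB2C
clock 6: out=0, reg = 0x1CDD96
clock 7: out=0, reg = 0x0E6ECB

0x0E6ECB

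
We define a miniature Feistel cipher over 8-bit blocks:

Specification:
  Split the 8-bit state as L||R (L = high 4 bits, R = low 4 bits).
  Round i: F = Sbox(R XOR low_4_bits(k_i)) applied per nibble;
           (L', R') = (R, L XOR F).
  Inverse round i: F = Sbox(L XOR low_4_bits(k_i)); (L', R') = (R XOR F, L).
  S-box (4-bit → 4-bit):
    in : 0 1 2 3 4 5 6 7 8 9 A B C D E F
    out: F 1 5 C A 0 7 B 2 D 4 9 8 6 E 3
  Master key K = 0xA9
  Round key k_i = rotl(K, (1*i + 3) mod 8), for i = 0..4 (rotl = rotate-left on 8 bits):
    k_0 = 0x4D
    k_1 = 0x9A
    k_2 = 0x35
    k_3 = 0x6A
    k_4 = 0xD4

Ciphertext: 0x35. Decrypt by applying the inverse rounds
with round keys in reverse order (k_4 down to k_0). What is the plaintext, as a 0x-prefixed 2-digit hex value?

0xE1

s_0 = ciphertext = 0x35
s_1 = InvRound(s_0, k_4) = 0xE3
s_2 = InvRound(s_1, k_3) = 0x9E
s_3 = InvRound(s_2, k_2) = 0x69
s_4 = InvRound(s_3, k_1) = 0x16
s_5 = InvRound(s_4, k_0) = 0xE1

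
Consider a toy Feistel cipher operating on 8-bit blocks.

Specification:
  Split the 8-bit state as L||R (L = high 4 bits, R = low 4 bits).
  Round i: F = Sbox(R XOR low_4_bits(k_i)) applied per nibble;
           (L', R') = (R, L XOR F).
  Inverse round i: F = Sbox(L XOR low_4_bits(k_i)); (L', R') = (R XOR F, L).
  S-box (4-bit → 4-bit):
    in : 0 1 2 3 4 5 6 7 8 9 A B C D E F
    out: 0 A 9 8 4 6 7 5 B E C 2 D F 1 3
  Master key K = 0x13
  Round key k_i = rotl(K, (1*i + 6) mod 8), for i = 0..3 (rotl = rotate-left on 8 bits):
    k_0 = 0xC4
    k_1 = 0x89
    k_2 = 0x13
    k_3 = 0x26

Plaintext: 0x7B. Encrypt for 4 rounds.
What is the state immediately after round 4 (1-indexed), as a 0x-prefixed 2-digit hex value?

s_0 = plaintext = 0x7B
s_1 = Round(s_0, k_0) = 0xB4
s_2 = Round(s_1, k_1) = 0x44
s_3 = Round(s_2, k_2) = 0x41
s_4 = Round(s_3, k_3) = 0x11

0x11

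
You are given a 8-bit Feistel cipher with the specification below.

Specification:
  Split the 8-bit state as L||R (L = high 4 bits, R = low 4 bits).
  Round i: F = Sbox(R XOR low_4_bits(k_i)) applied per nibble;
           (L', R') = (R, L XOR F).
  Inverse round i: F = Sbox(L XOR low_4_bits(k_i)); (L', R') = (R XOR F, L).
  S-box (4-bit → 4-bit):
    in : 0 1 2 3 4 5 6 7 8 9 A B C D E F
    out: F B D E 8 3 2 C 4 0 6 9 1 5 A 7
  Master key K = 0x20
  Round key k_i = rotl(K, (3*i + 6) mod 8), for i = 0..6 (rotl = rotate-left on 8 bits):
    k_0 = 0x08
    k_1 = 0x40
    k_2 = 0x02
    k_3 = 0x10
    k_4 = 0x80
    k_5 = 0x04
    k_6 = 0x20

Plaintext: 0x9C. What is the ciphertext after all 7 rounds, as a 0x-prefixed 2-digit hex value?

0x57

s_0 = plaintext = 0x9C
s_1 = Round(s_0, k_0) = 0xC1
s_2 = Round(s_1, k_1) = 0x17
s_3 = Round(s_2, k_2) = 0x72
s_4 = Round(s_3, k_3) = 0x2A
s_5 = Round(s_4, k_4) = 0xA4
s_6 = Round(s_5, k_5) = 0x45
s_7 = Round(s_6, k_6) = 0x57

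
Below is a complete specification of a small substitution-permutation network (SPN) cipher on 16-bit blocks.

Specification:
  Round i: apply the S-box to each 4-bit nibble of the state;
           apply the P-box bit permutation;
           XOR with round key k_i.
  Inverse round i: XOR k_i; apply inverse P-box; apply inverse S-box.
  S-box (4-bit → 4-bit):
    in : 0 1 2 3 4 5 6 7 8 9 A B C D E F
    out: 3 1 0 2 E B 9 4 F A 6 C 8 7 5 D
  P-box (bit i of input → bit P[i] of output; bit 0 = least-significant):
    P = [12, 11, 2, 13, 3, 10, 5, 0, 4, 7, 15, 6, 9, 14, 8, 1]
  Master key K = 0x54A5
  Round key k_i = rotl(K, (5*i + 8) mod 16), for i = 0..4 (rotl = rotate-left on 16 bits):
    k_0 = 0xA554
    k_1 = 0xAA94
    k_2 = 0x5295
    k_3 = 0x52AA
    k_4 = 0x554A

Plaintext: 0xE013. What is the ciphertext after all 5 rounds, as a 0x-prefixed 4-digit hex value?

s_0 = plaintext = 0xE013
s_1 = Round(s_0, k_0) = 0xAECC
s_2 = Round(s_1, k_1) = 0x4B85
s_3 = Round(s_2, k_2) = 0xAFFE
s_4 = Round(s_3, k_3) = 0x83D7
s_5 = Round(s_4, k_4) = 0x12E4

0x12E4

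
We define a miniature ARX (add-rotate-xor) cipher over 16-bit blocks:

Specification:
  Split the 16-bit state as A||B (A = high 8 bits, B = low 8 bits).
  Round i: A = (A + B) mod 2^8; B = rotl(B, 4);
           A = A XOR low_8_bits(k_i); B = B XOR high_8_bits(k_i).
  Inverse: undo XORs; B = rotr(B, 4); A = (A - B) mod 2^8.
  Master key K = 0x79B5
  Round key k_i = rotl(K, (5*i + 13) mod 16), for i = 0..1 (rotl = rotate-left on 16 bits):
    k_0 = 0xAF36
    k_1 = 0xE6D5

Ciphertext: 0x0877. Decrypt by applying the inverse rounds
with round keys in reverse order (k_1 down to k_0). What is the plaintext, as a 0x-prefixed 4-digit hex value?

s_0 = ciphertext = 0x0877
s_1 = InvRound(s_0, k_1) = 0xC419
s_2 = InvRound(s_1, k_0) = 0x876B

0x876B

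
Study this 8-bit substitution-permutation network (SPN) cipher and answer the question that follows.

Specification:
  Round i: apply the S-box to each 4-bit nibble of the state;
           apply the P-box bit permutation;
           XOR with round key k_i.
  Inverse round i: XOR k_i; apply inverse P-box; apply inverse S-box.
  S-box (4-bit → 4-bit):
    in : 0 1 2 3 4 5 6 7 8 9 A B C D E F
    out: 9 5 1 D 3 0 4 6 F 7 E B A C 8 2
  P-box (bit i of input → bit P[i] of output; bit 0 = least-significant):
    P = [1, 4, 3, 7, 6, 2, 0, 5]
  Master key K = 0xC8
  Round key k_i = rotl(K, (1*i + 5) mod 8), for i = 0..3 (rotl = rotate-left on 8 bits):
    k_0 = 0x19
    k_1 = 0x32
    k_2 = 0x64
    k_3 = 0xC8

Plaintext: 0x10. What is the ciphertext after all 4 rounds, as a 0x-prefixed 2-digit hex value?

0x07

s_0 = plaintext = 0x10
s_1 = Round(s_0, k_0) = 0xDA
s_2 = Round(s_1, k_1) = 0x8B
s_3 = Round(s_2, k_2) = 0x93
s_4 = Round(s_3, k_3) = 0x07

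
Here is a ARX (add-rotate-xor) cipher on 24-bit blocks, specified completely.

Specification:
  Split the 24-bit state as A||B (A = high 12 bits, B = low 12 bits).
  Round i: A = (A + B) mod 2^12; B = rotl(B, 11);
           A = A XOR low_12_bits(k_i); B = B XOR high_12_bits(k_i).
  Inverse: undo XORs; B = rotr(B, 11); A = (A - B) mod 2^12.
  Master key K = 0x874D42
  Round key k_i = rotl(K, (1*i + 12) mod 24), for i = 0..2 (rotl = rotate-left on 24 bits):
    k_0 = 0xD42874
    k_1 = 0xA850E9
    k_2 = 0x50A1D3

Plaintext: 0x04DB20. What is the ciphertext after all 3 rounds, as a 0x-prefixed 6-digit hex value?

0x83D27C

s_0 = plaintext = 0x04DB20
s_1 = Round(s_0, k_0) = 0x3198D2
s_2 = Round(s_1, k_1) = 0xB02EEC
s_3 = Round(s_2, k_2) = 0x83D27C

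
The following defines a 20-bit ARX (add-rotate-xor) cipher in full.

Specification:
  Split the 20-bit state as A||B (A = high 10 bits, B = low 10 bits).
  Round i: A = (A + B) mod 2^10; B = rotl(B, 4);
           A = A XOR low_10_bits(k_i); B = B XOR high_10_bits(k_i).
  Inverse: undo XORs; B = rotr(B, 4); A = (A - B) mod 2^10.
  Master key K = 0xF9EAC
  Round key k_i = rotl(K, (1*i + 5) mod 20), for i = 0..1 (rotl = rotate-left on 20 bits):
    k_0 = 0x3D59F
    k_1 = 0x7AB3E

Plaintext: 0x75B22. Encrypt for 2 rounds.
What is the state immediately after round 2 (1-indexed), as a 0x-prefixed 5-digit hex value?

s_0 = plaintext = 0x75B22
s_1 = Round(s_0, k_0) = 0x59ED9
s_2 = Round(s_1, k_1) = 0xDF871

0xDF871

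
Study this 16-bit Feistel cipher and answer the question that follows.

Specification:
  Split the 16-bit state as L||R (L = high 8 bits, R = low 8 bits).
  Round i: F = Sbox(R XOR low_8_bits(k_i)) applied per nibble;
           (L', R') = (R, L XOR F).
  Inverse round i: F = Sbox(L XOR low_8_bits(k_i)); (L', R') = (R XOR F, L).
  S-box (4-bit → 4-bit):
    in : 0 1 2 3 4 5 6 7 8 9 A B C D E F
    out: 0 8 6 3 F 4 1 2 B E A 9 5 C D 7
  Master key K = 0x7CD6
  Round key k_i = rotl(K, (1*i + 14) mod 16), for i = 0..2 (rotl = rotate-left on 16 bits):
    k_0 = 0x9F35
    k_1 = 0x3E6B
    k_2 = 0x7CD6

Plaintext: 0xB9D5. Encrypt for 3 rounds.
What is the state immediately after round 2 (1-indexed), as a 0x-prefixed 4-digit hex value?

s_0 = plaintext = 0xB9D5
s_1 = Round(s_0, k_0) = 0xD569
s_2 = Round(s_1, k_1) = 0x69D3
s_3 = Round(s_2, k_2) = 0xD36D

0x69D3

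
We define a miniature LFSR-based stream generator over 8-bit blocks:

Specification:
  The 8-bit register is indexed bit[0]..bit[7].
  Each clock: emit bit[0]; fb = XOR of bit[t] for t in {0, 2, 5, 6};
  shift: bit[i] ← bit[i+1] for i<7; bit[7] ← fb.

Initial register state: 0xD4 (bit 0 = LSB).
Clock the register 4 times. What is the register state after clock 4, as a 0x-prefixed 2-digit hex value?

0x4D

reg_0 = 0xD4
clock 1: out=0, reg = 0x6A
clock 2: out=0, reg = 0x35
clock 3: out=1, reg = 0x9A
clock 4: out=0, reg = 0x4D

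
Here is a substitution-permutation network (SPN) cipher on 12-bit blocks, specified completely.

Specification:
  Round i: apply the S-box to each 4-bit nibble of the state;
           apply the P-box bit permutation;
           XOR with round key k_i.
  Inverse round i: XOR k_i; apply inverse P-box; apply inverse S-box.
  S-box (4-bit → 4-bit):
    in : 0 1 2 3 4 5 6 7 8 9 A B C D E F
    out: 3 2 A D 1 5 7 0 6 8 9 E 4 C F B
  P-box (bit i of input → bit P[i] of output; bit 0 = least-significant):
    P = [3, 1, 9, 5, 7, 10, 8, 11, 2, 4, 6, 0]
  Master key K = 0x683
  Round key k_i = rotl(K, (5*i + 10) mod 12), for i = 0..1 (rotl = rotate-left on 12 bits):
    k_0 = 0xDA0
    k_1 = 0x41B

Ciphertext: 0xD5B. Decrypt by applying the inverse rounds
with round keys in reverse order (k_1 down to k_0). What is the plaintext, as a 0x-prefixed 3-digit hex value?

0xEC2

s_0 = ciphertext = 0xD5B
s_1 = InvRound(s_0, k_1) = 0xCD7
s_2 = InvRound(s_1, k_0) = 0xEC2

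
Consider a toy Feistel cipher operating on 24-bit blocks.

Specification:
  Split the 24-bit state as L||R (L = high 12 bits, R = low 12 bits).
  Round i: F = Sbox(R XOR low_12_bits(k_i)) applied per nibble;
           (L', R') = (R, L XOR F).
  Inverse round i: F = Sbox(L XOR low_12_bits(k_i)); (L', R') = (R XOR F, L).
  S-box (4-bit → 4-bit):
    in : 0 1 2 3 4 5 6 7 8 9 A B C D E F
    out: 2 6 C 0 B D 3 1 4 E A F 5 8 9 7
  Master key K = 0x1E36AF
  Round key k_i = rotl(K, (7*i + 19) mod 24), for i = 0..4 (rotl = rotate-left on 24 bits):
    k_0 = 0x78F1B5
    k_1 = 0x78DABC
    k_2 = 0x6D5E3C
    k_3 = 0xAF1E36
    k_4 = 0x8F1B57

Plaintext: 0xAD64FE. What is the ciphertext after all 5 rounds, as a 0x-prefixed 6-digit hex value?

0x1E712C

s_0 = plaintext = 0xAD64FE
s_1 = Round(s_0, k_0) = 0x4FE769
s_2 = Round(s_1, k_1) = 0x769C73
s_3 = Round(s_2, k_2) = 0xC73BDE
s_4 = Round(s_3, k_3) = 0xBDE1E7
s_5 = Round(s_4, k_4) = 0x1E712C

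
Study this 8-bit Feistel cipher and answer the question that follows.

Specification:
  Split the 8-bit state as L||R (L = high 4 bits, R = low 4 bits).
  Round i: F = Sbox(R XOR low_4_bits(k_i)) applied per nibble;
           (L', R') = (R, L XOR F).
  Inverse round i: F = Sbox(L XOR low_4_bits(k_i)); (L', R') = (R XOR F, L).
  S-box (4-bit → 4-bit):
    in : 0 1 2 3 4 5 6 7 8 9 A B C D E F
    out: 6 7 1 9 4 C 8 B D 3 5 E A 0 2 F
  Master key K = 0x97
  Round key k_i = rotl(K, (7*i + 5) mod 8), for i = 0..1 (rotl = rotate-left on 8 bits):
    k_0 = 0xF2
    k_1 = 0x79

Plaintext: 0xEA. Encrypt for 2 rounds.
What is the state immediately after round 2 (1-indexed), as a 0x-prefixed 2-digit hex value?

0x3F

s_0 = plaintext = 0xEA
s_1 = Round(s_0, k_0) = 0xA3
s_2 = Round(s_1, k_1) = 0x3F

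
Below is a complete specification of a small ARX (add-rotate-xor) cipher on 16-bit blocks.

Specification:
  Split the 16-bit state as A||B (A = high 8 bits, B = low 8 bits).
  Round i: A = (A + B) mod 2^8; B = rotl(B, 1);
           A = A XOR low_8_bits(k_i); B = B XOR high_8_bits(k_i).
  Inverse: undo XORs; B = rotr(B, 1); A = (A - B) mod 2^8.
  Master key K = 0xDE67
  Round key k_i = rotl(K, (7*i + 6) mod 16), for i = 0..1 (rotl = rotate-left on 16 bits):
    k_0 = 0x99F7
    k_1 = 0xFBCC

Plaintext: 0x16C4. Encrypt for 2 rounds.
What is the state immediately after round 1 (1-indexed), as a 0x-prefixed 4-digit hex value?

s_0 = plaintext = 0x16C4
s_1 = Round(s_0, k_0) = 0x2D10
s_2 = Round(s_1, k_1) = 0xF1DB

0x2D10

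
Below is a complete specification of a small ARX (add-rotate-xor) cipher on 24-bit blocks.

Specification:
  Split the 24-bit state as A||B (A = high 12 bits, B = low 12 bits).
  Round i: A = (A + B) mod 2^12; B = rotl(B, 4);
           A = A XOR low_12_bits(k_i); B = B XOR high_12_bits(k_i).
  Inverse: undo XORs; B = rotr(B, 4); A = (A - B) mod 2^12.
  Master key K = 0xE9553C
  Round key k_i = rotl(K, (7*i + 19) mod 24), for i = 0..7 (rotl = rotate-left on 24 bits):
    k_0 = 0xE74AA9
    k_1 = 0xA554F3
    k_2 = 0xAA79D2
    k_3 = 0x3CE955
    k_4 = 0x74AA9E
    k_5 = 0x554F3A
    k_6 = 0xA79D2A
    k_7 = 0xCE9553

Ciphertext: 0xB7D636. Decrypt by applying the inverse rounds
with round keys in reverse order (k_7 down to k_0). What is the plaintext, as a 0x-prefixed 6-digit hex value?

0x487088

s_0 = ciphertext = 0xB7D636
s_1 = InvRound(s_0, k_7) = 0xE81FAD
s_2 = InvRound(s_1, k_6) = 0xF4E45D
s_3 = InvRound(s_2, k_5) = 0x764910
s_4 = InvRound(s_3, k_4) = 0x315AE5
s_5 = InvRound(s_4, k_3) = 0xEAEB92
s_6 = InvRound(s_5, k_2) = 0x269513
s_7 = InvRound(s_6, k_1) = 0xFA66F4
s_8 = InvRound(s_7, k_0) = 0x487088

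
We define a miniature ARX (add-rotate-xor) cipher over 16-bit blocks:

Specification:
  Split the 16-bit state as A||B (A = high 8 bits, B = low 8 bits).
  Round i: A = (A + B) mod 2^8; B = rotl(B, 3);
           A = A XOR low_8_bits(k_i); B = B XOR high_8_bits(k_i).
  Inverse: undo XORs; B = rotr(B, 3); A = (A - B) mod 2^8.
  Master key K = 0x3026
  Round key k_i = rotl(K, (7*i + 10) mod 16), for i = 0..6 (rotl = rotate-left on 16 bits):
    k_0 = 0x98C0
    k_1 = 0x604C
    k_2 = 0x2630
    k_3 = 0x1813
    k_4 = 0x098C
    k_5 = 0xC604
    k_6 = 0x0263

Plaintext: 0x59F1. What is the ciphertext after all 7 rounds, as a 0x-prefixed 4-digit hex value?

0xC448

s_0 = plaintext = 0x59F1
s_1 = Round(s_0, k_0) = 0x8A17
s_2 = Round(s_1, k_1) = 0xEDD8
s_3 = Round(s_2, k_2) = 0xF5E0
s_4 = Round(s_3, k_3) = 0xC61F
s_5 = Round(s_4, k_4) = 0x69F1
s_6 = Round(s_5, k_5) = 0x5E49
s_7 = Round(s_6, k_6) = 0xC448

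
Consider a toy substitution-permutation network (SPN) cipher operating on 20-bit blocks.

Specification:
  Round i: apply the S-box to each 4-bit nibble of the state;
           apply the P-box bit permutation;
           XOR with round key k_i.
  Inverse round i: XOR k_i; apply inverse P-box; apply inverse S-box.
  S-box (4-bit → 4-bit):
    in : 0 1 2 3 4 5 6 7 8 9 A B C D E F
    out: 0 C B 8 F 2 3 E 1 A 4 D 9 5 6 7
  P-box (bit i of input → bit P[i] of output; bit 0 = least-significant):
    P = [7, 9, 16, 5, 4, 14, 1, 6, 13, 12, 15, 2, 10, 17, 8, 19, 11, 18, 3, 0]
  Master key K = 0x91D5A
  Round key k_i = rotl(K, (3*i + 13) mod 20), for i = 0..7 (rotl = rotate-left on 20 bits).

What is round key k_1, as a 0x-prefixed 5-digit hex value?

0xA91D5

K = 0x91D5A
k_0 = rotl(K, (3*0+13) mod 20) = rotl(K, 13) = 0xB523A
k_1 = rotl(K, (3*1+13) mod 20) = rotl(K, 16) = 0xA91D5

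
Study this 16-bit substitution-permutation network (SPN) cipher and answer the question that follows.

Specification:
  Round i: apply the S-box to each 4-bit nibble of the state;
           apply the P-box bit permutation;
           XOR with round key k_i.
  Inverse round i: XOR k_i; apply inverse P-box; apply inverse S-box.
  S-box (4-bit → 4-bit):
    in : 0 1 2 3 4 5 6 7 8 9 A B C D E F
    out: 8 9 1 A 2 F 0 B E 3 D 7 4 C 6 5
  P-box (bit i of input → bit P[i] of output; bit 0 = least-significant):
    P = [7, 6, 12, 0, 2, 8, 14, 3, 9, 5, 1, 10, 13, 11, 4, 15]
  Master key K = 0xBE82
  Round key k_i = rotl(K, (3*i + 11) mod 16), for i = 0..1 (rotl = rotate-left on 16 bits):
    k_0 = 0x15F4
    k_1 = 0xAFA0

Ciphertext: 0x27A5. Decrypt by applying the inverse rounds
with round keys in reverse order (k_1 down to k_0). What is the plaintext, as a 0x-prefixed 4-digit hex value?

s_0 = ciphertext = 0x27A5
s_1 = InvRound(s_0, k_1) = 0x3620
s_2 = InvRound(s_1, k_0) = 0xF299

0xF299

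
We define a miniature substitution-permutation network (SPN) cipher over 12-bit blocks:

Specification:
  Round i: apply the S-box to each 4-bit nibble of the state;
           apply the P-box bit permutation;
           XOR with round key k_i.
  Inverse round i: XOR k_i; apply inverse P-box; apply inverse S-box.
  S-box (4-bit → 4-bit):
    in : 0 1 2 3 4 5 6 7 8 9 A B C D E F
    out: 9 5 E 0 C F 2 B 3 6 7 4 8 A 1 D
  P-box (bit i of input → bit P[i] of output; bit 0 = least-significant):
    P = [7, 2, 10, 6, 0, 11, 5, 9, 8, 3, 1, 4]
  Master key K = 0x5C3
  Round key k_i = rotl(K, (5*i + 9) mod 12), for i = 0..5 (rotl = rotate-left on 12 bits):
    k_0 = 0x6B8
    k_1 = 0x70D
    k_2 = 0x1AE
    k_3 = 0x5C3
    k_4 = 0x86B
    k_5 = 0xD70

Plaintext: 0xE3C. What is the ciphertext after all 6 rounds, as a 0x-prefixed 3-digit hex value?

0x0F7

s_0 = plaintext = 0xE3C
s_1 = Round(s_0, k_0) = 0x7F8
s_2 = Round(s_1, k_1) = 0x4B0
s_3 = Round(s_2, k_2) = 0x15C
s_4 = Round(s_3, k_3) = 0xEA0
s_5 = Round(s_4, k_4) = 0x18A
s_6 = Round(s_5, k_5) = 0x0F7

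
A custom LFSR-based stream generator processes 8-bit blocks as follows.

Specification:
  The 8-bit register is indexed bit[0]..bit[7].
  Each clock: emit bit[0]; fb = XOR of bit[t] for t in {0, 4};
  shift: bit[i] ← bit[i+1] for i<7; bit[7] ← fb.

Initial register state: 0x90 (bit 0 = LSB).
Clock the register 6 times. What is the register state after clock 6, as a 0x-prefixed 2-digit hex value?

reg_0 = 0x90
clock 1: out=0, reg = 0xC8
clock 2: out=0, reg = 0x64
clock 3: out=0, reg = 0x32
clock 4: out=0, reg = 0x99
clock 5: out=1, reg = 0x4C
clock 6: out=0, reg = 0x26

0x26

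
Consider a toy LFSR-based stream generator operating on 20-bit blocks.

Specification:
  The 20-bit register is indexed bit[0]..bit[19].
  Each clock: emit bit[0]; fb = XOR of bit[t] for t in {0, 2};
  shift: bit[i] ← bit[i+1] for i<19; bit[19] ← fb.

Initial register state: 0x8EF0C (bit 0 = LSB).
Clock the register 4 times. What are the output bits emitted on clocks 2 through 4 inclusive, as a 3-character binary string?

011

reg_0 = 0x8EF0C
clock 1: out=0, reg = 0xC7786
clock 2: out=0, reg = 0xE3BC3
clock 3: out=1, reg = 0xF1DE1
clock 4: out=1, reg = 0xF8EF0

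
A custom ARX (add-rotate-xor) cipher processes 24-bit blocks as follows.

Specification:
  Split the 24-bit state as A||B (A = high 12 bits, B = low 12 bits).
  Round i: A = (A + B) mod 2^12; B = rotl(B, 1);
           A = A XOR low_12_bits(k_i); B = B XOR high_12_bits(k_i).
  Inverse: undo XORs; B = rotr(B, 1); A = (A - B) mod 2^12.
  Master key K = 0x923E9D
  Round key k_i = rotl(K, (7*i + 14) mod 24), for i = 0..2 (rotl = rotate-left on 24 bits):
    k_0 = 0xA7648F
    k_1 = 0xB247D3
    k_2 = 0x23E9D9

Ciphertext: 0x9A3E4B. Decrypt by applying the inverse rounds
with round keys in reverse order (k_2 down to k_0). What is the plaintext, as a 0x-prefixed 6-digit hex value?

s_0 = ciphertext = 0x9A3E4B
s_1 = InvRound(s_0, k_2) = 0x240E3A
s_2 = InvRound(s_1, k_1) = 0x30428F
s_3 = InvRound(s_2, k_0) = 0xB0FC7C

0xB0FC7C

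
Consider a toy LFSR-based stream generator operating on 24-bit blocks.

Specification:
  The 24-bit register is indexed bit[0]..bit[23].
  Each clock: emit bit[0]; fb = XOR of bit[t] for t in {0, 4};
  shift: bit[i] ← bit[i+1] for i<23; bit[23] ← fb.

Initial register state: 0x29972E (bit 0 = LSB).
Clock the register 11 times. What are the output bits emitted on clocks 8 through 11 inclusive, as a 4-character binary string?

reg_0 = 0x29972E
clock 1: out=0, reg = 0x14CB97
clock 2: out=1, reg = 0x0A65CB
clock 3: out=1, reg = 0x8532E5
clock 4: out=1, reg = 0xC29972
clock 5: out=0, reg = 0xE14CB9
clock 6: out=1, reg = 0x70A65C
clock 7: out=0, reg = 0xB8532E
clock 8: out=0, reg = 0x5C2997
clock 9: out=1, reg = 0x2E14CB
clock 10: out=1, reg = 0x970A65
clock 11: out=1, reg = 0xCB8532

0111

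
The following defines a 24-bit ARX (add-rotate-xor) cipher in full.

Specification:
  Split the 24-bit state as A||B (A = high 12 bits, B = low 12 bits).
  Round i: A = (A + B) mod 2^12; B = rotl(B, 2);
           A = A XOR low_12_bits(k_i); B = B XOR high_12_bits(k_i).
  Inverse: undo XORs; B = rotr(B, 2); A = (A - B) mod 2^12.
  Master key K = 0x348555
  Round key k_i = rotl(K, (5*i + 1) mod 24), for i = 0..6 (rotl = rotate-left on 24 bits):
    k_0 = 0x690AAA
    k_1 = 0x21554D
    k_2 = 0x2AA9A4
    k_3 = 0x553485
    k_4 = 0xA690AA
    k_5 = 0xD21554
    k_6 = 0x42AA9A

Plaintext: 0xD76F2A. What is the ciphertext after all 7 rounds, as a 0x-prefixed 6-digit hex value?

0xE27676

s_0 = plaintext = 0xD76F2A
s_1 = Round(s_0, k_0) = 0x60AA3B
s_2 = Round(s_1, k_1) = 0x508AFB
s_3 = Round(s_2, k_2) = 0x9A7944
s_4 = Round(s_3, k_3) = 0x66E041
s_5 = Round(s_4, k_4) = 0x605B6D
s_6 = Round(s_5, k_5) = 0x426097
s_7 = Round(s_6, k_6) = 0xE27676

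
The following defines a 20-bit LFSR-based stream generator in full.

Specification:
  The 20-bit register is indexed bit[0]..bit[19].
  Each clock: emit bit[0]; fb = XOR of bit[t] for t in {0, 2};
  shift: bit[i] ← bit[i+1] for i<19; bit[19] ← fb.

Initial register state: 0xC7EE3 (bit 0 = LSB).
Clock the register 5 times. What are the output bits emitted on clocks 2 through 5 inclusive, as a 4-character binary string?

1000

reg_0 = 0xC7EE3
clock 1: out=1, reg = 0xE3F71
clock 2: out=1, reg = 0xF1FB8
clock 3: out=0, reg = 0x78FDC
clock 4: out=0, reg = 0xBC7EE
clock 5: out=0, reg = 0xDE3F7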